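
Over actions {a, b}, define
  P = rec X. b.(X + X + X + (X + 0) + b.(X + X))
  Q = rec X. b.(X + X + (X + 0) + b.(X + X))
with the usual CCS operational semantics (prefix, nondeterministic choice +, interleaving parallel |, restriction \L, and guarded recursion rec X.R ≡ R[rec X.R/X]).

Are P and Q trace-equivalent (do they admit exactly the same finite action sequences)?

P's transition system — 3 states:
  s0 = rec X. b.(X + X + X + (X + 0) + b.(X + X)) | ··b··> s1
  s1 = (rec X. b.(X + X + X + (X + 0) + b.(X + X))) + (rec X. b.(X + X + X + (X + 0) + b.(X + X))) + (rec X. b.(X + X + X + (X + 0) + b.(X + X))) + ((rec X. b.(X + X + X + (X + 0) + b.(X + X))) + 0) + b.((rec X. b.(X + X + X + (X + 0) + b.(X + X))) + (rec X. b.(X + X + X + (X + 0) + b.(X + X)))) | ··b··> s1, ··b··> s2
  s2 = (rec X. b.(X + X + X + (X + 0) + b.(X + X))) + (rec X. b.(X + X + X + (X + 0) + b.(X + X))) | ··b··> s1
Q's transition system — 3 states:
  t0 = rec X. b.(X + X + (X + 0) + b.(X + X)) | ··b··> t1
  t1 = (rec X. b.(X + X + (X + 0) + b.(X + X))) + (rec X. b.(X + X + (X + 0) + b.(X + X))) + ((rec X. b.(X + X + (X + 0) + b.(X + X))) + 0) + b.((rec X. b.(X + X + (X + 0) + b.(X + X))) + (rec X. b.(X + X + (X + 0) + b.(X + X)))) | ··b··> t1, ··b··> t2
  t2 = (rec X. b.(X + X + (X + 0) + b.(X + X))) + (rec X. b.(X + X + (X + 0) + b.(X + X))) | ··b··> t1
Bisimilarity quotient blocks:
  B0 = {s0, s1, s2, t0, t1, t2}
s0 ∈ B0, t0 ∈ B0 → same block
Bisimilar ⇒ trace-equivalent.

trace-equivalent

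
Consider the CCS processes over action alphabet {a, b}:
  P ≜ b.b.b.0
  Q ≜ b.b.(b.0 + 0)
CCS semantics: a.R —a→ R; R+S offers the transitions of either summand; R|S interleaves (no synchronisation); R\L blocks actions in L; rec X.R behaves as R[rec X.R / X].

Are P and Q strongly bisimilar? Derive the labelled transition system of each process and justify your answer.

P's transition system — 4 states:
  p0 = b.b.b.0 → ··b··> p1
  p1 = b.b.0 → ··b··> p2
  p2 = b.0 → ··b··> p3
  p3 = 0 → ·
Q's transition system — 4 states:
  q0 = b.b.(b.0 + 0) → ··b··> q1
  q1 = b.(b.0 + 0) → ··b··> q2
  q2 = b.0 + 0 → ··b··> q3
  q3 = 0 → ·
Bisimilarity quotient blocks:
  B0 = {p0, q0}
  B1 = {p1, q1}
  B2 = {p2, q2}
  B3 = {p3, q3}
p0 ∈ B0, q0 ∈ B0 → same block

YES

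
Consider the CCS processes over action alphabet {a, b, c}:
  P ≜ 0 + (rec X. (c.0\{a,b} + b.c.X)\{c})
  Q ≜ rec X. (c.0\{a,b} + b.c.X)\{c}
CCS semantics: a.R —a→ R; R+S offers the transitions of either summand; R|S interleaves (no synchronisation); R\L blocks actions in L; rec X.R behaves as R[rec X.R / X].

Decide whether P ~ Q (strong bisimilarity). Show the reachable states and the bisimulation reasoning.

P's transition system — 2 states:
  m0 = 0 + (rec X. (c.0\{a,b} + b.c.X)\{c}) :: ··b··> m1
  m1 = (c.(rec X. (c.0\{a,b} + b.c.X)\{c}))\{c} :: (no moves)
Q's transition system — 2 states:
  n0 = rec X. (c.0\{a,b} + b.c.X)\{c} :: ··b··> n1
  n1 = (c.(rec X. (c.0\{a,b} + b.c.X)\{c}))\{c} :: (no moves)
Partition-refinement fixed point:
  B0 = {m0, n0}
  B1 = {m1, n1}
m0 ∈ B0, n0 ∈ B0 → same block

YES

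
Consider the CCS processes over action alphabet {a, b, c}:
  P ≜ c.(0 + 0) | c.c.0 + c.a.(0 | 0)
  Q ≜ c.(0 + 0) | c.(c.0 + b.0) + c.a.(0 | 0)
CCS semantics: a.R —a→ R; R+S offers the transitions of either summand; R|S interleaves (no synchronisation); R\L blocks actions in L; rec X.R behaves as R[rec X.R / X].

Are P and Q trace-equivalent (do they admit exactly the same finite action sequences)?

traces(P) ≠ traces(Q) — witness ⟨cb⟩

P's transition system — 8 states:
  p0 = c.(0 + 0) | c.c.0 + c.a.(0 | 0) :: =c=> p1, =c=> p2, =c=> p3
  p1 = (0 + 0) | c.c.0 :: =c=> p4
  p2 = a.(0 | 0) :: =a=> p5
  p3 = c.(0 + 0) | c.0 :: =c=> p4, =c=> p6
  p4 = (0 + 0) | c.0 :: =c=> p7
  p5 = 0 | 0 :: deadlocked
  p6 = c.(0 + 0) | 0 :: =c=> p7
  p7 = (0 + 0) | 0 :: deadlocked
Q's transition system — 8 states:
  q0 = c.(0 + 0) | c.(c.0 + b.0) + c.a.(0 | 0) :: =c=> q1, =c=> q2, =c=> q3
  q1 = (0 + 0) | c.(c.0 + b.0) :: =c=> q4
  q2 = a.(0 | 0) :: =a=> q5
  q3 = c.(0 + 0) | (c.0 + b.0) :: =b=> q6, =c=> q4, =c=> q6
  q4 = (0 + 0) | (c.0 + b.0) :: =b=> q7, =c=> q7
  q5 = 0 | 0 :: deadlocked
  q6 = c.(0 + 0) | 0 :: =c=> q7
  q7 = (0 + 0) | 0 :: deadlocked
Trace ⟨cb⟩ through Q, begin at {q0}:
  after c @ step 1: {q1, q2, q3}
  after b @ step 2: {q6}
  ✓ Q
Trace ⟨cb⟩ through P, begin at {p0}:
  after c @ step 1: {p1, p2, p3}
  after b @ step 2: ∅  — P cannot continue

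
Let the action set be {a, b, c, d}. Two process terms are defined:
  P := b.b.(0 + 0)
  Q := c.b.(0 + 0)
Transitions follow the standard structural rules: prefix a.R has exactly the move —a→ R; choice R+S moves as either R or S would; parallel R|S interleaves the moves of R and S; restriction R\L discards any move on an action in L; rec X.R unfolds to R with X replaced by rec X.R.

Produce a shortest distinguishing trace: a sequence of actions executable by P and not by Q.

b

Reachable graph of P (3 states):
  u0 = b.b.(0 + 0) | =b=> u1
  u1 = b.(0 + 0) | =b=> u2
  u2 = 0 + 0 | ∅
Reachable graph of Q (3 states):
  v0 = c.b.(0 + 0) | =c=> v1
  v1 = b.(0 + 0) | =b=> v2
  v2 = 0 + 0 | ∅
Executing b from P (initial set {u0}):
  after b @ step 1: {u1}
  P completes σ.
Executing b from Q (initial set {v0}):
  after b @ step 1: no successor for Q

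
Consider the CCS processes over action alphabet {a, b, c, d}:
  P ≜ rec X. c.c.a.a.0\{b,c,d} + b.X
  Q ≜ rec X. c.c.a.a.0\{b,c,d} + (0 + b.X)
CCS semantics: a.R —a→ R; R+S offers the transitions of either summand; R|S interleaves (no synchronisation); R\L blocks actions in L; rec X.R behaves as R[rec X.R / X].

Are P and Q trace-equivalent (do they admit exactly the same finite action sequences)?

LTS(P): 5 reachable states
  m0 = rec X. c.c.a.a.0\{b,c,d} + b.X | ··b··> m0, ··c··> m1
  m1 = c.a.a.0\{b,c,d} | ··c··> m2
  m2 = a.a.0\{b,c,d} | ··a··> m3
  m3 = a.0\{b,c,d} | ··a··> m4
  m4 = 0\{b,c,d} | (no moves)
LTS(Q): 5 reachable states
  n0 = rec X. c.c.a.a.0\{b,c,d} + (0 + b.X) | ··b··> n0, ··c··> n1
  n1 = c.a.a.0\{b,c,d} | ··c··> n2
  n2 = a.a.0\{b,c,d} | ··a··> n3
  n3 = a.0\{b,c,d} | ··a··> n4
  n4 = 0\{b,c,d} | (no moves)
Partition-refinement fixed point:
  B0 = {m0, n0}
  B1 = {m1, n1}
  B2 = {m2, n2}
  B3 = {m3, n3}
  B4 = {m4, n4}
m0 ∈ B0, n0 ∈ B0 → same block
Bisimilar ⇒ trace-equivalent.

YES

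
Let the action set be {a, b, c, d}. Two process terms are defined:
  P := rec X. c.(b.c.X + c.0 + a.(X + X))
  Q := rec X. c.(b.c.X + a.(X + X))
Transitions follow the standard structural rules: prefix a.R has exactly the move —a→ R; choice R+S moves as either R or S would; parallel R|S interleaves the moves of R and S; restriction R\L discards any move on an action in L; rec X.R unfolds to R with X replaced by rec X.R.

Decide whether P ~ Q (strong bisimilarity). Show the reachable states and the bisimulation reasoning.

P ≁ Q

Reachable graph of P (5 states):
  p0 = rec X. c.(b.c.X + c.0 + a.(X + X)) → —c→ p1
  p1 = b.c.(rec X. c.(b.c.X + c.0 + a.(X + X))) + c.0 + a.((rec X. c.(b.c.X + c.0 + a.(X + X))) + (rec X. c.(b.c.X + c.0 + a.(X + X)))) → —a→ p2, —b→ p3, —c→ p4
  p2 = (rec X. c.(b.c.X + c.0 + a.(X + X))) + (rec X. c.(b.c.X + c.0 + a.(X + X))) → —c→ p1
  p3 = c.(rec X. c.(b.c.X + c.0 + a.(X + X))) → —c→ p0
  p4 = 0 → deadlocked
Reachable graph of Q (4 states):
  q0 = rec X. c.(b.c.X + a.(X + X)) → —c→ q1
  q1 = b.c.(rec X. c.(b.c.X + a.(X + X))) + a.((rec X. c.(b.c.X + a.(X + X))) + (rec X. c.(b.c.X + a.(X + X)))) → —a→ q2, —b→ q3
  q2 = (rec X. c.(b.c.X + a.(X + X))) + (rec X. c.(b.c.X + a.(X + X))) → —c→ q1
  q3 = c.(rec X. c.(b.c.X + a.(X + X))) → —c→ q0
Bisimilarity quotient blocks:
  B0 = {p0, p2}
  B1 = {p1}
  B2 = {p3}
  B3 = {p4}
  B4 = {q0, q2}
  B5 = {q1}
  B6 = {q3}
p0 ∈ B0, q0 ∈ B4 → different blocks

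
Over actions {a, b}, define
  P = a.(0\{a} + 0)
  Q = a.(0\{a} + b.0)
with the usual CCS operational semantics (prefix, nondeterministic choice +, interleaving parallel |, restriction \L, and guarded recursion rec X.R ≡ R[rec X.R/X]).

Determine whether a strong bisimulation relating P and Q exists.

NO

LTS(P): 2 reachable states
  p0 = a.(0\{a} + 0) has moves --a--▸ p1
  p1 = 0\{a} + 0 has moves deadlocked
LTS(Q): 3 reachable states
  q0 = a.(0\{a} + b.0) has moves --a--▸ q1
  q1 = 0\{a} + b.0 has moves --b--▸ q2
  q2 = 0 has moves deadlocked
Coarsest stable partition (strong bisimilarity classes):
  B0 = {p0}
  B1 = {p1, q2}
  B2 = {q0}
  B3 = {q1}
p0 ∈ B0, q0 ∈ B2 → different blocks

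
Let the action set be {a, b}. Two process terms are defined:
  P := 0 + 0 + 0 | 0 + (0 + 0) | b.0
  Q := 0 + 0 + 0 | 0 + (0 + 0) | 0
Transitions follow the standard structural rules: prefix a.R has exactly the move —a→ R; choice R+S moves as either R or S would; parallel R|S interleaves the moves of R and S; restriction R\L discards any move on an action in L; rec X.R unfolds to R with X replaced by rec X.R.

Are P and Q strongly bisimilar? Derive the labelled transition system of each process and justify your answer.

P ≁ Q

LTS(P): 2 reachable states
  u0 = 0 + 0 + 0 | 0 + (0 + 0) | b.0 :: ··b··> u1
  u1 = (0 + 0) | 0 :: stopped
LTS(Q): 1 reachable states
  v0 = 0 + 0 + 0 | 0 + (0 + 0) | 0 :: stopped
Partition-refinement fixed point:
  B0 = {u0}
  B1 = {u1, v0}
u0 ∈ B0, v0 ∈ B1 → different blocks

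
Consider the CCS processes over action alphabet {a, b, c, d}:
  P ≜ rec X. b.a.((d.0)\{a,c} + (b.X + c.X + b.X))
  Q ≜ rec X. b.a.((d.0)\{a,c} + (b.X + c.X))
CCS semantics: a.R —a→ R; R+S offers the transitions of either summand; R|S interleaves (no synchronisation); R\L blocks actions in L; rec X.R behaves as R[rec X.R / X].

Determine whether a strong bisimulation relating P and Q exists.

YES

P's transition system — 4 states:
  s0 = rec X. b.a.((d.0)\{a,c} + (b.X + c.X + b.X)) | -b-> s1
  s1 = a.((d.0)\{a,c} + (b.(rec X. b.a.((d.0)\{a,c} + (b.X + c.X + b.X))) + c.(rec X. b.a.((d.0)\{a,c} + (b.X + c.X + b.X))) + b.(rec X. b.a.((d.0)\{a,c} + (b.X + c.X + b.X))))) | -a-> s2
  s2 = (d.0)\{a,c} + (b.(rec X. b.a.((d.0)\{a,c} + (b.X + c.X + b.X))) + c.(rec X. b.a.((d.0)\{a,c} + (b.X + c.X + b.X))) + b.(rec X. b.a.((d.0)\{a,c} + (b.X + c.X + b.X)))) | -b-> s0, -c-> s0, -d-> s3
  s3 = 0\{a,c} | ·
Q's transition system — 4 states:
  t0 = rec X. b.a.((d.0)\{a,c} + (b.X + c.X)) | -b-> t1
  t1 = a.((d.0)\{a,c} + (b.(rec X. b.a.((d.0)\{a,c} + (b.X + c.X))) + c.(rec X. b.a.((d.0)\{a,c} + (b.X + c.X))))) | -a-> t2
  t2 = (d.0)\{a,c} + (b.(rec X. b.a.((d.0)\{a,c} + (b.X + c.X))) + c.(rec X. b.a.((d.0)\{a,c} + (b.X + c.X)))) | -b-> t0, -c-> t0, -d-> t3
  t3 = 0\{a,c} | ·
Bisimilarity quotient blocks:
  B0 = {s0, t0}
  B1 = {s1, t1}
  B2 = {s2, t2}
  B3 = {s3, t3}
s0 ∈ B0, t0 ∈ B0 → same block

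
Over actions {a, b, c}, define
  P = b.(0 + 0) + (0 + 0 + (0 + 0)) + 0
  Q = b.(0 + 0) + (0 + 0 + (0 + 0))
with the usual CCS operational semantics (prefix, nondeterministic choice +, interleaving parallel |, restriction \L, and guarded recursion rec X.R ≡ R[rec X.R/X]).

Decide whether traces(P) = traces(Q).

trace-equivalent

Reachable graph of P (2 states):
  u0 = b.(0 + 0) + (0 + 0 + (0 + 0)) + 0 :: -b-> u1
  u1 = 0 + 0 :: ·
Reachable graph of Q (2 states):
  v0 = b.(0 + 0) + (0 + 0 + (0 + 0)) :: -b-> v1
  v1 = 0 + 0 :: ·
Partition-refinement fixed point:
  B0 = {u0, v0}
  B1 = {u1, v1}
u0 ∈ B0, v0 ∈ B0 → same block
Bisimilar ⇒ trace-equivalent.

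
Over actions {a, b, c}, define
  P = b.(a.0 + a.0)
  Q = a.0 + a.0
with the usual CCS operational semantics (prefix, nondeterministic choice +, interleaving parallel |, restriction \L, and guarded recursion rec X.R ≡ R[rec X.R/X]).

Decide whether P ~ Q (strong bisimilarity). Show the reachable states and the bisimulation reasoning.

not bisimilar

Reachable graph of P (3 states):
  s0 = b.(a.0 + a.0) has moves --b--▸ s1
  s1 = a.0 + a.0 has moves --a--▸ s2
  s2 = 0 has moves deadlocked
Reachable graph of Q (2 states):
  t0 = a.0 + a.0 has moves --a--▸ t1
  t1 = 0 has moves deadlocked
Partition-refinement fixed point:
  B0 = {s0}
  B1 = {s1, t0}
  B2 = {s2, t1}
s0 ∈ B0, t0 ∈ B1 → different blocks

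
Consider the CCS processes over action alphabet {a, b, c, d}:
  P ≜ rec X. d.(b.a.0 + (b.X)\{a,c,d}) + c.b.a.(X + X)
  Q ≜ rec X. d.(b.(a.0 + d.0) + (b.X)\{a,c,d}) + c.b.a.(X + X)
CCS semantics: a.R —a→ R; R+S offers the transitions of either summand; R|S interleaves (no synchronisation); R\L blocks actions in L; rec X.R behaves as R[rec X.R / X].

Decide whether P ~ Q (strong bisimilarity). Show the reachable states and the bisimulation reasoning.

Reachable graph of P (8 states):
  p0 = rec X. d.(b.a.0 + (b.X)\{a,c,d}) + c.b.a.(X + X) :: —c→ p1, —d→ p2
  p1 = b.a.((rec X. d.(b.a.0 + (b.X)\{a,c,d}) + c.b.a.(X + X)) + (rec X. d.(b.a.0 + (b.X)\{a,c,d}) + c.b.a.(X + X))) :: —b→ p3
  p2 = b.a.0 + (b.(rec X. d.(b.a.0 + (b.X)\{a,c,d}) + c.b.a.(X + X)))\{a,c,d} :: —b→ p4, —b→ p5
  p3 = a.((rec X. d.(b.a.0 + (b.X)\{a,c,d}) + c.b.a.(X + X)) + (rec X. d.(b.a.0 + (b.X)\{a,c,d}) + c.b.a.(X + X))) :: —a→ p6
  p4 = (rec X. d.(b.a.0 + (b.X)\{a,c,d}) + c.b.a.(X + X))\{a,c,d} :: ∅
  p5 = a.0 :: —a→ p7
  p6 = (rec X. d.(b.a.0 + (b.X)\{a,c,d}) + c.b.a.(X + X)) + (rec X. d.(b.a.0 + (b.X)\{a,c,d}) + c.b.a.(X + X)) :: —c→ p1, —d→ p2
  p7 = 0 :: ∅
Reachable graph of Q (8 states):
  q0 = rec X. d.(b.(a.0 + d.0) + (b.X)\{a,c,d}) + c.b.a.(X + X) :: —c→ q1, —d→ q2
  q1 = b.a.((rec X. d.(b.(a.0 + d.0) + (b.X)\{a,c,d}) + c.b.a.(X + X)) + (rec X. d.(b.(a.0 + d.0) + (b.X)\{a,c,d}) + c.b.a.(X + X))) :: —b→ q3
  q2 = b.(a.0 + d.0) + (b.(rec X. d.(b.(a.0 + d.0) + (b.X)\{a,c,d}) + c.b.a.(X + X)))\{a,c,d} :: —b→ q4, —b→ q5
  q3 = a.((rec X. d.(b.(a.0 + d.0) + (b.X)\{a,c,d}) + c.b.a.(X + X)) + (rec X. d.(b.(a.0 + d.0) + (b.X)\{a,c,d}) + c.b.a.(X + X))) :: —a→ q6
  q4 = (rec X. d.(b.(a.0 + d.0) + (b.X)\{a,c,d}) + c.b.a.(X + X))\{a,c,d} :: ∅
  q5 = a.0 + d.0 :: —a→ q7, —d→ q7
  q6 = (rec X. d.(b.(a.0 + d.0) + (b.X)\{a,c,d}) + c.b.a.(X + X)) + (rec X. d.(b.(a.0 + d.0) + (b.X)\{a,c,d}) + c.b.a.(X + X)) :: —c→ q1, —d→ q2
  q7 = 0 :: ∅
Partition-refinement fixed point:
  B0 = {p0, p6}
  B1 = {p1}
  B2 = {p3}
  B3 = {p2}
  B4 = {p5}
  B5 = {p4, p7, q4, q7}
  B6 = {q0, q6}
  B7 = {q1}
  B8 = {q3}
  B9 = {q2}
  B10 = {q5}
p0 ∈ B0, q0 ∈ B6 → different blocks

P ≁ Q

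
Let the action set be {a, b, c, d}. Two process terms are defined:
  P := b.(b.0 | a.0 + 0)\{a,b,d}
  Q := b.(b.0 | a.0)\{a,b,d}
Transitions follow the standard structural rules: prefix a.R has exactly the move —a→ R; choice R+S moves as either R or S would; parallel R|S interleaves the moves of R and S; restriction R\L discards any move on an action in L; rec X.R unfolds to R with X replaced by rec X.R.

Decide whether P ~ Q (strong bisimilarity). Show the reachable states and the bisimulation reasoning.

bisimilar

Reachable graph of P (2 states):
  p0 = b.(b.0 | a.0 + 0)\{a,b,d} :: -b-> p1
  p1 = (b.0 | a.0 + 0)\{a,b,d} :: deadlocked
Reachable graph of Q (2 states):
  q0 = b.(b.0 | a.0)\{a,b,d} :: -b-> q1
  q1 = (b.0 | a.0)\{a,b,d} :: deadlocked
Partition-refinement fixed point:
  B0 = {p0, q0}
  B1 = {p1, q1}
p0 ∈ B0, q0 ∈ B0 → same block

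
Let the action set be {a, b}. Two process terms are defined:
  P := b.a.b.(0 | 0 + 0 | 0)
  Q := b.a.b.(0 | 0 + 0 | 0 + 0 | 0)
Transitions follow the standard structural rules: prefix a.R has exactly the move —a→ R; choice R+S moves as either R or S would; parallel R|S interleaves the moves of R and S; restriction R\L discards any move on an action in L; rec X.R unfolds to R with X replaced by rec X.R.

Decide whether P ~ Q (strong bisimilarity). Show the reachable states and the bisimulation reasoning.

P's transition system — 4 states:
  u0 = b.a.b.(0 | 0 + 0 | 0) ⊢ =b=> u1
  u1 = a.b.(0 | 0 + 0 | 0) ⊢ =a=> u2
  u2 = b.(0 | 0 + 0 | 0) ⊢ =b=> u3
  u3 = 0 | 0 + 0 | 0 ⊢ stopped
Q's transition system — 4 states:
  v0 = b.a.b.(0 | 0 + 0 | 0 + 0 | 0) ⊢ =b=> v1
  v1 = a.b.(0 | 0 + 0 | 0 + 0 | 0) ⊢ =a=> v2
  v2 = b.(0 | 0 + 0 | 0 + 0 | 0) ⊢ =b=> v3
  v3 = 0 | 0 + 0 | 0 + 0 | 0 ⊢ stopped
Bisimilarity quotient blocks:
  B0 = {u0, v0}
  B1 = {u1, v1}
  B2 = {u2, v2}
  B3 = {u3, v3}
u0 ∈ B0, v0 ∈ B0 → same block

bisimilar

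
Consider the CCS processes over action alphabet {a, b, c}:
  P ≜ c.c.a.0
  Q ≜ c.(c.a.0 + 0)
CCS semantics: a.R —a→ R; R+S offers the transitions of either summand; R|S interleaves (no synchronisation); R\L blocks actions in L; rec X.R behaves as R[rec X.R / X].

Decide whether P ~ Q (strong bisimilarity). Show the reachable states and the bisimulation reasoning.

P's transition system — 4 states:
  m0 = c.c.a.0 ⊢ =c=> m1
  m1 = c.a.0 ⊢ =c=> m2
  m2 = a.0 ⊢ =a=> m3
  m3 = 0 ⊢ ∅
Q's transition system — 4 states:
  n0 = c.(c.a.0 + 0) ⊢ =c=> n1
  n1 = c.a.0 + 0 ⊢ =c=> n2
  n2 = a.0 ⊢ =a=> n3
  n3 = 0 ⊢ ∅
Coarsest stable partition (strong bisimilarity classes):
  B0 = {m0, n0}
  B1 = {m1, n1}
  B2 = {m2, n2}
  B3 = {m3, n3}
m0 ∈ B0, n0 ∈ B0 → same block

YES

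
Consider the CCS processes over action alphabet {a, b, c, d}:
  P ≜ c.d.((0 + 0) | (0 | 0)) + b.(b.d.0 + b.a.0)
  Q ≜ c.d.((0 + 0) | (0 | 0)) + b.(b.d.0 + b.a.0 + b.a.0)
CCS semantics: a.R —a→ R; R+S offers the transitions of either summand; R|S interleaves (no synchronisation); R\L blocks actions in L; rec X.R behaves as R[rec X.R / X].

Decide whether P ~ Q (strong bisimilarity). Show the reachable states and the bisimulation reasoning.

bisimilar

P's transition system — 7 states:
  p0 = c.d.((0 + 0) | (0 | 0)) + b.(b.d.0 + b.a.0) → ··b··> p1, ··c··> p2
  p1 = b.d.0 + b.a.0 → ··b··> p3, ··b··> p4
  p2 = d.((0 + 0) | (0 | 0)) → ··d··> p5
  p3 = a.0 → ··a··> p6
  p4 = d.0 → ··d··> p6
  p5 = (0 + 0) | (0 | 0) → stopped
  p6 = 0 → stopped
Q's transition system — 7 states:
  q0 = c.d.((0 + 0) | (0 | 0)) + b.(b.d.0 + b.a.0 + b.a.0) → ··b··> q1, ··c··> q2
  q1 = b.d.0 + b.a.0 + b.a.0 → ··b··> q3, ··b··> q4
  q2 = d.((0 + 0) | (0 | 0)) → ··d··> q5
  q3 = a.0 → ··a··> q6
  q4 = d.0 → ··d··> q6
  q5 = (0 + 0) | (0 | 0) → stopped
  q6 = 0 → stopped
Partition-refinement fixed point:
  B0 = {p0, q0}
  B1 = {p2, p4, q2, q4}
  B2 = {p5, p6, q5, q6}
  B3 = {p1, q1}
  B4 = {p3, q3}
p0 ∈ B0, q0 ∈ B0 → same block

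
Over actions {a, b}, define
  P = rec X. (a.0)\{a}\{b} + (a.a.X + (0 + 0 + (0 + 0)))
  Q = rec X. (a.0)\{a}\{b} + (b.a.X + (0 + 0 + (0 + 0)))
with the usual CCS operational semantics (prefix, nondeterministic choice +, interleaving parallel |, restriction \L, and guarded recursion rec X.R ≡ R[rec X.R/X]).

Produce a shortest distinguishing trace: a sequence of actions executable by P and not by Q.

P's transition system — 2 states:
  s0 = rec X. (a.0)\{a}\{b} + (a.a.X + (0 + 0 + (0 + 0))) | =a=> s1
  s1 = a.(rec X. (a.0)\{a}\{b} + (a.a.X + (0 + 0 + (0 + 0)))) | =a=> s0
Q's transition system — 2 states:
  t0 = rec X. (a.0)\{a}\{b} + (b.a.X + (0 + 0 + (0 + 0))) | =b=> t1
  t1 = a.(rec X. (a.0)\{a}\{b} + (b.a.X + (0 + 0 + (0 + 0)))) | =a=> t0
Executing a from P (initial set {s0}):
  after a @ step 1: {s1}
  ✓ P
Executing a from Q (initial set {t0}):
  after a @ step 1: no successor for Q

a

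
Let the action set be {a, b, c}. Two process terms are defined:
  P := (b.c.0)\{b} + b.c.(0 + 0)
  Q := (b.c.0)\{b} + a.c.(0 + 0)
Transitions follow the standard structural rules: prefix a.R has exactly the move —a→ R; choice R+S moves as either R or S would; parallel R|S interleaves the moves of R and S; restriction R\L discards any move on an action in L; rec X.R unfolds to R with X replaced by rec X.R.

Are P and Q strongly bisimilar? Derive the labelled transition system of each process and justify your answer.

P ≁ Q

P's transition system — 3 states:
  u0 = (b.c.0)\{b} + b.c.(0 + 0) | =b=> u1
  u1 = c.(0 + 0) | =c=> u2
  u2 = 0 + 0 | ·
Q's transition system — 3 states:
  v0 = (b.c.0)\{b} + a.c.(0 + 0) | =a=> v1
  v1 = c.(0 + 0) | =c=> v2
  v2 = 0 + 0 | ·
Bisimilarity quotient blocks:
  B0 = {u0}
  B1 = {u1, v1}
  B2 = {u2, v2}
  B3 = {v0}
u0 ∈ B0, v0 ∈ B3 → different blocks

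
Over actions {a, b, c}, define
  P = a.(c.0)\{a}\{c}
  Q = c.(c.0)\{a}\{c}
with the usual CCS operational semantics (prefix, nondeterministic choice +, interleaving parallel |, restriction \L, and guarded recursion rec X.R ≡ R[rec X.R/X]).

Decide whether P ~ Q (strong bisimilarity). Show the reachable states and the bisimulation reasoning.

LTS(P): 2 reachable states
  p0 = a.(c.0)\{a}\{c} :: —a→ p1
  p1 = (c.0)\{a}\{c} :: stopped
LTS(Q): 2 reachable states
  q0 = c.(c.0)\{a}\{c} :: —c→ q1
  q1 = (c.0)\{a}\{c} :: stopped
Coarsest stable partition (strong bisimilarity classes):
  B0 = {p0}
  B1 = {p1, q1}
  B2 = {q0}
p0 ∈ B0, q0 ∈ B2 → different blocks

NO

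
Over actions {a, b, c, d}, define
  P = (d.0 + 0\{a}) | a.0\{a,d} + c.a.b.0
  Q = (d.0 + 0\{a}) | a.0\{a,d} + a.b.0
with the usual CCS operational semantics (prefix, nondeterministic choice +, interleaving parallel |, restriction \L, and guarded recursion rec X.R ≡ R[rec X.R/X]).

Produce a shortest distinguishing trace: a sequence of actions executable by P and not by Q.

P's transition system — 7 states:
  s0 = (d.0 + 0\{a}) | a.0\{a,d} + c.a.b.0 | ··a··> s1, ··c··> s2, ··d··> s3
  s1 = (d.0 + 0\{a}) | 0\{a,d} | ··d··> s4
  s2 = a.b.0 | ··a··> s5
  s3 = 0 | a.0\{a,d} | ··a··> s4
  s4 = 0 | 0\{a,d} | (no moves)
  s5 = b.0 | ··b··> s6
  s6 = 0 | (no moves)
Q's transition system — 6 states:
  t0 = (d.0 + 0\{a}) | a.0\{a,d} + a.b.0 | ··a··> t1, ··a··> t2, ··d··> t3
  t1 = (d.0 + 0\{a}) | 0\{a,d} | ··d··> t4
  t2 = b.0 | ··b··> t5
  t3 = 0 | a.0\{a,d} | ··a··> t4
  t4 = 0 | 0\{a,d} | (no moves)
  t5 = 0 | (no moves)
Run σ = ⟨c⟩ on P: start {s0}
  [1] c ⇒ {s2}
  P completes σ.
Run σ = ⟨c⟩ on Q: start {t0}
  [1] c ⇒ ∅  — Q cannot continue

c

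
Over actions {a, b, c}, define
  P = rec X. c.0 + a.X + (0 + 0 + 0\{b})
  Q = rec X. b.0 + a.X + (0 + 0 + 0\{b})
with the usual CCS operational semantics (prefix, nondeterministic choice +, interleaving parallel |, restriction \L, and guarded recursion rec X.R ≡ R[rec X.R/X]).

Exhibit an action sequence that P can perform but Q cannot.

P's transition system — 2 states:
  p0 = rec X. c.0 + a.X + (0 + 0 + 0\{b}) :: ··a··> p0, ··c··> p1
  p1 = 0 :: (no moves)
Q's transition system — 2 states:
  q0 = rec X. b.0 + a.X + (0 + 0 + 0\{b}) :: ··a··> q0, ··b··> q1
  q1 = 0 :: (no moves)
Run σ = ⟨c⟩ on P: start {p0}
  [1] c ⇒ {p1}
  ✓ P
Run σ = ⟨c⟩ on Q: start {q0}
  [1] c ⇒ ∅  — Q cannot continue

c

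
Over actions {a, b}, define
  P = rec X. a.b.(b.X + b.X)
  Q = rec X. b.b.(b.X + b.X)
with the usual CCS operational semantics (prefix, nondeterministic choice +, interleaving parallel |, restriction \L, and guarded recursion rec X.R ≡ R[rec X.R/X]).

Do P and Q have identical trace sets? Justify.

Reachable graph of P (3 states):
  s0 = rec X. a.b.(b.X + b.X) :: --a--▸ s1
  s1 = b.(b.(rec X. a.b.(b.X + b.X)) + b.(rec X. a.b.(b.X + b.X))) :: --b--▸ s2
  s2 = b.(rec X. a.b.(b.X + b.X)) + b.(rec X. a.b.(b.X + b.X)) :: --b--▸ s0
Reachable graph of Q (3 states):
  t0 = rec X. b.b.(b.X + b.X) :: --b--▸ t1
  t1 = b.(b.(rec X. b.b.(b.X + b.X)) + b.(rec X. b.b.(b.X + b.X))) :: --b--▸ t2
  t2 = b.(rec X. b.b.(b.X + b.X)) + b.(rec X. b.b.(b.X + b.X)) :: --b--▸ t0
Run σ = ⟨a⟩ on P: start {s0}
  after a @ step 1: {s1}
  P completes σ.
Run σ = ⟨a⟩ on Q: start {t0}
  after a @ step 1: ∅  — Q cannot continue

traces(P) ≠ traces(Q) — witness ⟨a⟩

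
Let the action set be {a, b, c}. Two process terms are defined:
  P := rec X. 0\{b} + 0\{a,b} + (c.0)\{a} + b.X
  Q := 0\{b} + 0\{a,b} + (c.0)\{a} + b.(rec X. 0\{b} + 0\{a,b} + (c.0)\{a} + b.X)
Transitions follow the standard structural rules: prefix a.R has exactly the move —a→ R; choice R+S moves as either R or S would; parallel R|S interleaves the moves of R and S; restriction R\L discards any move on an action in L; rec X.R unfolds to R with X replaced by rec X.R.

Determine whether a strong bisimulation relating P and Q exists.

LTS(P): 2 reachable states
  s0 = rec X. 0\{b} + 0\{a,b} + (c.0)\{a} + b.X | =b=> s0, =c=> s1
  s1 = 0\{a} | ·
LTS(Q): 3 reachable states
  t0 = 0\{b} + 0\{a,b} + (c.0)\{a} + b.(rec X. 0\{b} + 0\{a,b} + (c.0)\{a} + b.X) | =b=> t1, =c=> t2
  t1 = rec X. 0\{b} + 0\{a,b} + (c.0)\{a} + b.X | =b=> t1, =c=> t2
  t2 = 0\{a} | ·
Coarsest stable partition (strong bisimilarity classes):
  B0 = {s0, t0, t1}
  B1 = {s1, t2}
s0 ∈ B0, t0 ∈ B0 → same block

bisimilar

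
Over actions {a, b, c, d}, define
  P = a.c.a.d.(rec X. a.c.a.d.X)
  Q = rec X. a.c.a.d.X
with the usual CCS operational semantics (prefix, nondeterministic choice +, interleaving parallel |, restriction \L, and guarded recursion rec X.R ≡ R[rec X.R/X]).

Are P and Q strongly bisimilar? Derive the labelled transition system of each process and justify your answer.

P's transition system — 5 states:
  m0 = a.c.a.d.(rec X. a.c.a.d.X) | --a--▸ m1
  m1 = c.a.d.(rec X. a.c.a.d.X) | --c--▸ m2
  m2 = a.d.(rec X. a.c.a.d.X) | --a--▸ m3
  m3 = d.(rec X. a.c.a.d.X) | --d--▸ m4
  m4 = rec X. a.c.a.d.X | --a--▸ m1
Q's transition system — 4 states:
  n0 = rec X. a.c.a.d.X | --a--▸ n1
  n1 = c.a.d.(rec X. a.c.a.d.X) | --c--▸ n2
  n2 = a.d.(rec X. a.c.a.d.X) | --a--▸ n3
  n3 = d.(rec X. a.c.a.d.X) | --d--▸ n0
Bisimilarity quotient blocks:
  B0 = {m0, m4, n0}
  B1 = {m1, n1}
  B2 = {m2, n2}
  B3 = {m3, n3}
m0 ∈ B0, n0 ∈ B0 → same block

P ~ Q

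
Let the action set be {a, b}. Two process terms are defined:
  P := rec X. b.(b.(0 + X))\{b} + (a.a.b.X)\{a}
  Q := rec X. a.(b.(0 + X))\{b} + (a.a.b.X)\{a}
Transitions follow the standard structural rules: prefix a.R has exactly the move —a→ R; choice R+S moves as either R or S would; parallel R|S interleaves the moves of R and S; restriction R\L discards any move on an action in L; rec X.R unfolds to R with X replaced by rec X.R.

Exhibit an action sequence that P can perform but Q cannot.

b

Reachable graph of P (2 states):
  p0 = rec X. b.(b.(0 + X))\{b} + (a.a.b.X)\{a} ⊢ --b--▸ p1
  p1 = (b.(0 + (rec X. b.(b.(0 + X))\{b} + (a.a.b.X)\{a})))\{b} ⊢ (no moves)
Reachable graph of Q (2 states):
  q0 = rec X. a.(b.(0 + X))\{b} + (a.a.b.X)\{a} ⊢ --a--▸ q1
  q1 = (b.(0 + (rec X. a.(b.(0 + X))\{b} + (a.a.b.X)\{a})))\{b} ⊢ (no moves)
Executing b from P (initial set {p0}):
  [1] b ⇒ {p1}
  P completes σ.
Executing b from Q (initial set {q0}):
  [1] b ⇒ ∅ (Q stuck)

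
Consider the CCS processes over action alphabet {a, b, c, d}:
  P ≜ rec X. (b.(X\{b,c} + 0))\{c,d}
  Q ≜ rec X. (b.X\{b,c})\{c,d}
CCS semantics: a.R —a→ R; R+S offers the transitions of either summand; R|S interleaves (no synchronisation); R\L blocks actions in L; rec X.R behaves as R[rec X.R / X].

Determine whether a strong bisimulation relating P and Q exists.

P ~ Q

LTS(P): 2 reachable states
  s0 = rec X. (b.(X\{b,c} + 0))\{c,d} ⊢ -b-> s1
  s1 = ((rec X. (b.(X\{b,c} + 0))\{c,d})\{b,c} + 0)\{c,d} ⊢ ·
LTS(Q): 2 reachable states
  t0 = rec X. (b.X\{b,c})\{c,d} ⊢ -b-> t1
  t1 = (rec X. (b.X\{b,c})\{c,d})\{b,c}\{c,d} ⊢ ·
Partition-refinement fixed point:
  B0 = {s0, t0}
  B1 = {s1, t1}
s0 ∈ B0, t0 ∈ B0 → same block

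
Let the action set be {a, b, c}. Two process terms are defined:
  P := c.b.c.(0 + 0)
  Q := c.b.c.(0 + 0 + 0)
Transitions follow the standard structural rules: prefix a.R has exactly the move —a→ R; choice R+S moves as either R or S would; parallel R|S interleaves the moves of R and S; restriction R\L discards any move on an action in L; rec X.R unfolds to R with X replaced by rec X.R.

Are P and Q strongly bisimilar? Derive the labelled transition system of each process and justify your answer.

P ~ Q

P's transition system — 4 states:
  m0 = c.b.c.(0 + 0) | =c=> m1
  m1 = b.c.(0 + 0) | =b=> m2
  m2 = c.(0 + 0) | =c=> m3
  m3 = 0 + 0 | ∅
Q's transition system — 4 states:
  n0 = c.b.c.(0 + 0 + 0) | =c=> n1
  n1 = b.c.(0 + 0 + 0) | =b=> n2
  n2 = c.(0 + 0 + 0) | =c=> n3
  n3 = 0 + 0 + 0 | ∅
Bisimilarity quotient blocks:
  B0 = {m0, n0}
  B1 = {m1, n1}
  B2 = {m2, n2}
  B3 = {m3, n3}
m0 ∈ B0, n0 ∈ B0 → same block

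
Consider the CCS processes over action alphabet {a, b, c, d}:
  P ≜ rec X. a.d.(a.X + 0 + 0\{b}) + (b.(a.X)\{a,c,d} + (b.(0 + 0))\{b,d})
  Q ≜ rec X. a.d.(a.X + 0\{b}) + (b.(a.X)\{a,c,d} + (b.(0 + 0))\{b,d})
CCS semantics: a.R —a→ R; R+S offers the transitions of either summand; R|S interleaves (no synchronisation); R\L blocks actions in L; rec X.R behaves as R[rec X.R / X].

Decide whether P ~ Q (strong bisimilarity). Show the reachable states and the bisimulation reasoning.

P ~ Q

Reachable graph of P (4 states):
  u0 = rec X. a.d.(a.X + 0 + 0\{b}) + (b.(a.X)\{a,c,d} + (b.(0 + 0))\{b,d}) | --a--▸ u1, --b--▸ u2
  u1 = d.(a.(rec X. a.d.(a.X + 0 + 0\{b}) + (b.(a.X)\{a,c,d} + (b.(0 + 0))\{b,d})) + 0 + 0\{b}) | --d--▸ u3
  u2 = (a.(rec X. a.d.(a.X + 0 + 0\{b}) + (b.(a.X)\{a,c,d} + (b.(0 + 0))\{b,d})))\{a,c,d} | ·
  u3 = a.(rec X. a.d.(a.X + 0 + 0\{b}) + (b.(a.X)\{a,c,d} + (b.(0 + 0))\{b,d})) + 0 + 0\{b} | --a--▸ u0
Reachable graph of Q (4 states):
  v0 = rec X. a.d.(a.X + 0\{b}) + (b.(a.X)\{a,c,d} + (b.(0 + 0))\{b,d}) | --a--▸ v1, --b--▸ v2
  v1 = d.(a.(rec X. a.d.(a.X + 0\{b}) + (b.(a.X)\{a,c,d} + (b.(0 + 0))\{b,d})) + 0\{b}) | --d--▸ v3
  v2 = (a.(rec X. a.d.(a.X + 0\{b}) + (b.(a.X)\{a,c,d} + (b.(0 + 0))\{b,d})))\{a,c,d} | ·
  v3 = a.(rec X. a.d.(a.X + 0\{b}) + (b.(a.X)\{a,c,d} + (b.(0 + 0))\{b,d})) + 0\{b} | --a--▸ v0
Coarsest stable partition (strong bisimilarity classes):
  B0 = {u0, v0}
  B1 = {u1, v1}
  B2 = {u3, v3}
  B3 = {u2, v2}
u0 ∈ B0, v0 ∈ B0 → same block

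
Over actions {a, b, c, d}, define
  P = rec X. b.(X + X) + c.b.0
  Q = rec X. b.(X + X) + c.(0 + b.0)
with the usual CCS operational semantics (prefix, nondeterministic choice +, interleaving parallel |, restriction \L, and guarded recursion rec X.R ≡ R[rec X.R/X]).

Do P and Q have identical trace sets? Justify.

P's transition system — 4 states:
  p0 = rec X. b.(X + X) + c.b.0 :: ··b··> p1, ··c··> p2
  p1 = (rec X. b.(X + X) + c.b.0) + (rec X. b.(X + X) + c.b.0) :: ··b··> p1, ··c··> p2
  p2 = b.0 :: ··b··> p3
  p3 = 0 :: stopped
Q's transition system — 4 states:
  q0 = rec X. b.(X + X) + c.(0 + b.0) :: ··b··> q1, ··c··> q2
  q1 = (rec X. b.(X + X) + c.(0 + b.0)) + (rec X. b.(X + X) + c.(0 + b.0)) :: ··b··> q1, ··c··> q2
  q2 = 0 + b.0 :: ··b··> q3
  q3 = 0 :: stopped
Partition-refinement fixed point:
  B0 = {p0, p1, q0, q1}
  B1 = {p2, q2}
  B2 = {p3, q3}
p0 ∈ B0, q0 ∈ B0 → same block
Bisimilar ⇒ trace-equivalent.

YES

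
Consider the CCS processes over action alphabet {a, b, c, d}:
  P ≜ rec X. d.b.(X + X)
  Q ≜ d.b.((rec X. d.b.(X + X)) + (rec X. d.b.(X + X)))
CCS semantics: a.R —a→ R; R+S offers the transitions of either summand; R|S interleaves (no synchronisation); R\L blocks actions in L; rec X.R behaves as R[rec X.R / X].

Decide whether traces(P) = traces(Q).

LTS(P): 3 reachable states
  m0 = rec X. d.b.(X + X) → =d=> m1
  m1 = b.((rec X. d.b.(X + X)) + (rec X. d.b.(X + X))) → =b=> m2
  m2 = (rec X. d.b.(X + X)) + (rec X. d.b.(X + X)) → =d=> m1
LTS(Q): 3 reachable states
  n0 = d.b.((rec X. d.b.(X + X)) + (rec X. d.b.(X + X))) → =d=> n1
  n1 = b.((rec X. d.b.(X + X)) + (rec X. d.b.(X + X))) → =b=> n2
  n2 = (rec X. d.b.(X + X)) + (rec X. d.b.(X + X)) → =d=> n1
Partition-refinement fixed point:
  B0 = {m0, m2, n0, n2}
  B1 = {m1, n1}
m0 ∈ B0, n0 ∈ B0 → same block
Bisimilar ⇒ trace-equivalent.

trace-equivalent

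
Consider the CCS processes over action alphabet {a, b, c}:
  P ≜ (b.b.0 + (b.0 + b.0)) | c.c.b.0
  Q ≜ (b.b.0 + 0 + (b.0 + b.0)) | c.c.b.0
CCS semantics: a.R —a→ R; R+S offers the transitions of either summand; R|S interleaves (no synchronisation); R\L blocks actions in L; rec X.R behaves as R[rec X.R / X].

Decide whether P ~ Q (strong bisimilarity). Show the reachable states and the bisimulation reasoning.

YES

Reachable graph of P (12 states):
  m0 = (b.b.0 + (b.0 + b.0)) | c.c.b.0 | ··b··> m1, ··b··> m2, ··c··> m3
  m1 = 0 | c.c.b.0 | ··c··> m4
  m2 = b.0 | c.c.b.0 | ··b··> m1, ··c··> m5
  m3 = (b.b.0 + (b.0 + b.0)) | c.b.0 | ··b··> m4, ··b··> m5, ··c··> m6
  m4 = 0 | c.b.0 | ··c··> m7
  m5 = b.0 | c.b.0 | ··b··> m4, ··c··> m8
  m6 = (b.b.0 + (b.0 + b.0)) | b.0 | ··b··> m7, ··b··> m8, ··b··> m9
  m7 = 0 | b.0 | ··b··> m10
  m8 = b.0 | b.0 | ··b··> m11, ··b··> m7
  m9 = (b.b.0 + (b.0 + b.0)) | 0 | ··b··> m10, ··b··> m11
  m10 = 0 | 0 | ·
  m11 = b.0 | 0 | ··b··> m10
Reachable graph of Q (12 states):
  n0 = (b.b.0 + 0 + (b.0 + b.0)) | c.c.b.0 | ··b··> n1, ··b··> n2, ··c··> n3
  n1 = 0 | c.c.b.0 | ··c··> n4
  n2 = b.0 | c.c.b.0 | ··b··> n1, ··c··> n5
  n3 = (b.b.0 + 0 + (b.0 + b.0)) | c.b.0 | ··b··> n4, ··b··> n5, ··c··> n6
  n4 = 0 | c.b.0 | ··c··> n7
  n5 = b.0 | c.b.0 | ··b··> n4, ··c··> n8
  n6 = (b.b.0 + 0 + (b.0 + b.0)) | b.0 | ··b··> n7, ··b··> n8, ··b··> n9
  n7 = 0 | b.0 | ··b··> n10
  n8 = b.0 | b.0 | ··b··> n11, ··b··> n7
  n9 = (b.b.0 + 0 + (b.0 + b.0)) | 0 | ··b··> n10, ··b··> n11
  n10 = 0 | 0 | ·
  n11 = b.0 | 0 | ··b··> n10
Bisimilarity quotient blocks:
  B0 = {m0, n0}
  B1 = {m1, n1}
  B2 = {m4, n4}
  B3 = {m11, m7, n11, n7}
  B4 = {m10, n10}
  B5 = {m3, n3}
  B6 = {m6, n6}
  B7 = {m8, n8}
  B8 = {m9, n9}
  B9 = {m5, n5}
  B10 = {m2, n2}
m0 ∈ B0, n0 ∈ B0 → same block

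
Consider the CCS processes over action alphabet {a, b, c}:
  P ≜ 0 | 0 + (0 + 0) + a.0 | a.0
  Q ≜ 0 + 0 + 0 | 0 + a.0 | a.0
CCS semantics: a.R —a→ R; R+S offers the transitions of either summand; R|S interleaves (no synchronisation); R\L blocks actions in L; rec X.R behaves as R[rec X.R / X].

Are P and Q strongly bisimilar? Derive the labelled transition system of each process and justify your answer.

P ~ Q

LTS(P): 4 reachable states
  m0 = 0 | 0 + (0 + 0) + a.0 | a.0 → ··a··> m1, ··a··> m2
  m1 = 0 | a.0 → ··a··> m3
  m2 = a.0 | 0 → ··a··> m3
  m3 = 0 | 0 → deadlocked
LTS(Q): 4 reachable states
  n0 = 0 + 0 + 0 | 0 + a.0 | a.0 → ··a··> n1, ··a··> n2
  n1 = 0 | a.0 → ··a··> n3
  n2 = a.0 | 0 → ··a··> n3
  n3 = 0 | 0 → deadlocked
Coarsest stable partition (strong bisimilarity classes):
  B0 = {m0, n0}
  B1 = {m1, m2, n1, n2}
  B2 = {m3, n3}
m0 ∈ B0, n0 ∈ B0 → same block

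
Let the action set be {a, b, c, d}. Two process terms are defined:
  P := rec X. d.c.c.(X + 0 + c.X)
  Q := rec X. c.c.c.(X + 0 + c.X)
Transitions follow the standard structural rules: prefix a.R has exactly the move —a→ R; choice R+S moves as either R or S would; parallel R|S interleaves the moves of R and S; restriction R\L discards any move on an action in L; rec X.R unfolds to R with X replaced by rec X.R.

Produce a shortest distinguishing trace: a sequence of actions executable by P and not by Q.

Reachable graph of P (4 states):
  s0 = rec X. d.c.c.(X + 0 + c.X) :: -d-> s1
  s1 = c.c.((rec X. d.c.c.(X + 0 + c.X)) + 0 + c.(rec X. d.c.c.(X + 0 + c.X))) :: -c-> s2
  s2 = c.((rec X. d.c.c.(X + 0 + c.X)) + 0 + c.(rec X. d.c.c.(X + 0 + c.X))) :: -c-> s3
  s3 = (rec X. d.c.c.(X + 0 + c.X)) + 0 + c.(rec X. d.c.c.(X + 0 + c.X)) :: -c-> s0, -d-> s1
Reachable graph of Q (4 states):
  t0 = rec X. c.c.c.(X + 0 + c.X) :: -c-> t1
  t1 = c.c.((rec X. c.c.c.(X + 0 + c.X)) + 0 + c.(rec X. c.c.c.(X + 0 + c.X))) :: -c-> t2
  t2 = c.((rec X. c.c.c.(X + 0 + c.X)) + 0 + c.(rec X. c.c.c.(X + 0 + c.X))) :: -c-> t3
  t3 = (rec X. c.c.c.(X + 0 + c.X)) + 0 + c.(rec X. c.c.c.(X + 0 + c.X)) :: -c-> t0, -c-> t1
Run σ = ⟨d⟩ on P: start {s0}
  step 1 (d): {s1}
  — P admits the full trace.
Run σ = ⟨d⟩ on Q: start {t0}
  step 1 (d): ∅  — Q cannot continue

d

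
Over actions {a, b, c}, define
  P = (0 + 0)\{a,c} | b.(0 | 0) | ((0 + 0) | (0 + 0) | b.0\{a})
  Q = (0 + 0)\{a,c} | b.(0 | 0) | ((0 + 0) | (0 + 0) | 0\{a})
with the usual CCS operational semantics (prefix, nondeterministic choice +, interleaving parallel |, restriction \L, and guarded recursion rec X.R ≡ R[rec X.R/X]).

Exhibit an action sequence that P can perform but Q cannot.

LTS(P): 4 reachable states
  p0 = (0 + 0)\{a,c} | b.(0 | 0) | ((0 + 0) | (0 + 0) | b.0\{a}) ⊢ --b--▸ p1, --b--▸ p2
  p1 = (0 + 0)\{a,c} | (0 | 0) | ((0 + 0) | (0 + 0) | b.0\{a}) ⊢ --b--▸ p3
  p2 = (0 + 0)\{a,c} | b.(0 | 0) | ((0 + 0) | (0 + 0) | 0\{a}) ⊢ --b--▸ p3
  p3 = (0 + 0)\{a,c} | (0 | 0) | ((0 + 0) | (0 + 0) | 0\{a}) ⊢ stopped
LTS(Q): 2 reachable states
  q0 = (0 + 0)\{a,c} | b.(0 | 0) | ((0 + 0) | (0 + 0) | 0\{a}) ⊢ --b--▸ q1
  q1 = (0 + 0)\{a,c} | (0 | 0) | ((0 + 0) | (0 + 0) | 0\{a}) ⊢ stopped
Trace ⟨bb⟩ through P, begin at {p0}:
  step 1 (b): {p1, p2}
  step 2 (b): {p3}
  — P admits the full trace.
Trace ⟨bb⟩ through Q, begin at {q0}:
  step 1 (b): {q1}
  step 2 (b): ∅  — Q cannot continue

bb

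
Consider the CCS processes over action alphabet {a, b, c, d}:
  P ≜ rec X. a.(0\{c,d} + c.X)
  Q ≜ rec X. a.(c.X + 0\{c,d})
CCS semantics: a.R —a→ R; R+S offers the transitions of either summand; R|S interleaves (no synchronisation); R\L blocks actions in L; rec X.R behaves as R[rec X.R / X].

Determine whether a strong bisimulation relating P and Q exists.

P ~ Q

LTS(P): 2 reachable states
  s0 = rec X. a.(0\{c,d} + c.X) has moves ··a··> s1
  s1 = 0\{c,d} + c.(rec X. a.(0\{c,d} + c.X)) has moves ··c··> s0
LTS(Q): 2 reachable states
  t0 = rec X. a.(c.X + 0\{c,d}) has moves ··a··> t1
  t1 = c.(rec X. a.(c.X + 0\{c,d})) + 0\{c,d} has moves ··c··> t0
Coarsest stable partition (strong bisimilarity classes):
  B0 = {s0, t0}
  B1 = {s1, t1}
s0 ∈ B0, t0 ∈ B0 → same block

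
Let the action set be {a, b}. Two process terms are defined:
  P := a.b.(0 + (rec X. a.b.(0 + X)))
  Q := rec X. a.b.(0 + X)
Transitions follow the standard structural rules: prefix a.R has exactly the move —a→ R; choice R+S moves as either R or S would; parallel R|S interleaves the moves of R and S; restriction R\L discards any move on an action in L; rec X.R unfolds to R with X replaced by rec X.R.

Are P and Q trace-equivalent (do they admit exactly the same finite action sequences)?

YES

Reachable graph of P (3 states):
  s0 = a.b.(0 + (rec X. a.b.(0 + X))) has moves ··a··> s1
  s1 = b.(0 + (rec X. a.b.(0 + X))) has moves ··b··> s2
  s2 = 0 + (rec X. a.b.(0 + X)) has moves ··a··> s1
Reachable graph of Q (3 states):
  t0 = rec X. a.b.(0 + X) has moves ··a··> t1
  t1 = b.(0 + (rec X. a.b.(0 + X))) has moves ··b··> t2
  t2 = 0 + (rec X. a.b.(0 + X)) has moves ··a··> t1
Bisimilarity quotient blocks:
  B0 = {s0, s2, t0, t2}
  B1 = {s1, t1}
s0 ∈ B0, t0 ∈ B0 → same block
Bisimilar ⇒ trace-equivalent.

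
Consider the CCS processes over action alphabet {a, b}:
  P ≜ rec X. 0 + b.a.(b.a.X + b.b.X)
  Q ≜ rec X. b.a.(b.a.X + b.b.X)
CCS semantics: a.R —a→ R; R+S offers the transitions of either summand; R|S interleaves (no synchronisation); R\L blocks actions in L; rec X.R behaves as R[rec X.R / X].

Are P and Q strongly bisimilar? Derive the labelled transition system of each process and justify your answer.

P ~ Q

LTS(P): 5 reachable states
  u0 = rec X. 0 + b.a.(b.a.X + b.b.X) has moves -b-> u1
  u1 = a.(b.a.(rec X. 0 + b.a.(b.a.X + b.b.X)) + b.b.(rec X. 0 + b.a.(b.a.X + b.b.X))) has moves -a-> u2
  u2 = b.a.(rec X. 0 + b.a.(b.a.X + b.b.X)) + b.b.(rec X. 0 + b.a.(b.a.X + b.b.X)) has moves -b-> u3, -b-> u4
  u3 = a.(rec X. 0 + b.a.(b.a.X + b.b.X)) has moves -a-> u0
  u4 = b.(rec X. 0 + b.a.(b.a.X + b.b.X)) has moves -b-> u0
LTS(Q): 5 reachable states
  v0 = rec X. b.a.(b.a.X + b.b.X) has moves -b-> v1
  v1 = a.(b.a.(rec X. b.a.(b.a.X + b.b.X)) + b.b.(rec X. b.a.(b.a.X + b.b.X))) has moves -a-> v2
  v2 = b.a.(rec X. b.a.(b.a.X + b.b.X)) + b.b.(rec X. b.a.(b.a.X + b.b.X)) has moves -b-> v3, -b-> v4
  v3 = a.(rec X. b.a.(b.a.X + b.b.X)) has moves -a-> v0
  v4 = b.(rec X. b.a.(b.a.X + b.b.X)) has moves -b-> v0
Coarsest stable partition (strong bisimilarity classes):
  B0 = {u0, v0}
  B1 = {u1, v1}
  B2 = {u2, v2}
  B3 = {u3, v3}
  B4 = {u4, v4}
u0 ∈ B0, v0 ∈ B0 → same block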